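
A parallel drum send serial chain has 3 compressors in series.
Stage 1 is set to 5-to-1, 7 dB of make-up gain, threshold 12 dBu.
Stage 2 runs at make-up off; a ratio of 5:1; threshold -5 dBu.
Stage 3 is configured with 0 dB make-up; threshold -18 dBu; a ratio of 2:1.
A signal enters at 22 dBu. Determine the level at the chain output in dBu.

Stage 1: 10 dB above 12 dBu, reduced 5:1 to 2 dB above → 14 dBu; +7 dB make-up → 21 dBu.
Stage 2: 26 dB above -5 dBu, reduced 5:1 to 5.2 dB above → 0.2 dBu.
Stage 3: 18.2 dB above -18 dBu, reduced 2:1 to 9.1 dB above → -8.9 dBu.

-8.9 dBu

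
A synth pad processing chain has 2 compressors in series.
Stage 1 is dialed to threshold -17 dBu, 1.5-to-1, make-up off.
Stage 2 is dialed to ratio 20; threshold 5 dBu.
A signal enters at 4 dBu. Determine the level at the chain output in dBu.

Stage 1: 4 dBu is 21 dB over -17 dBu; at 1.5:1 that becomes 14 dB over, giving -3 dBu.
Stage 2: below threshold (-3 ≤ 5); passes unchanged; output -3 dBu.

-3 dBu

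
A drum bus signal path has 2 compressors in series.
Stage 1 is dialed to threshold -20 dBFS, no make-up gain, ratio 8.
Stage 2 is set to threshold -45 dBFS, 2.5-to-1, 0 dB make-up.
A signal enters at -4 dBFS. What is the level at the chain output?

-34.2 dBFS

Stage 1: -4 dBFS is 16 dB over -20 dBFS; at 8:1 that becomes 2 dB over, giving -18 dBFS.
Stage 2: -18 dBFS is 27 dB over -45 dBFS; at 2.5:1 that becomes 10.8 dB over, giving -34.2 dBFS.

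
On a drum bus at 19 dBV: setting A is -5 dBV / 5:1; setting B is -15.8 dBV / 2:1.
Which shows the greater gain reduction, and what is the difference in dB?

A, by 1.8 dB

A: 24 dB over, compressed to 4.8 dB over, so 19.2 dB of GR.
B: 34.8 dB over, compressed to 17.4 dB over, so 17.4 dB of GR.
A applies 1.8 dB more gain reduction.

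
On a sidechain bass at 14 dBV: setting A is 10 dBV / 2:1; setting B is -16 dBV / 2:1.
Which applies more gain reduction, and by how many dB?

A: overshoot 4 dB → output overshoot 2 dB → GR 2 dB.
B: overshoot 30 dB → output overshoot 15 dB → GR 15 dB.
B reduces 13 dB more.

B, by 13 dB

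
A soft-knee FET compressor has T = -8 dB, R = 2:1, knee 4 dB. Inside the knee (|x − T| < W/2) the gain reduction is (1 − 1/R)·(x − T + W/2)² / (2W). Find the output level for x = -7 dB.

-7.5625 dB

x − T + W/2 = -7 − (-8) + 2 = 3.
GR = (1 − 1/2) × 3² / 8 = 0.5 × 9 / 8 = 0.5625 dB.
Output = -7 − 0.5625 = -7.5625 dB.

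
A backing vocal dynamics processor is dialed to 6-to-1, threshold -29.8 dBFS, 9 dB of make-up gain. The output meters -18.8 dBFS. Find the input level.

Stripping the +9 dB make-up gives -27.8 dBFS at the gain stage.
Post-compression overshoot = -27.8 − (-29.8) = 2 dB.
Input overshoot = R × output overshoot = 12 dB → input = -29.8 + 12 = -17.8 dBFS.

-17.8 dBFS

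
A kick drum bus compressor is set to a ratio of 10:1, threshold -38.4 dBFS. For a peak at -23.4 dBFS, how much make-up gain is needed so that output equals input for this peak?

Without make-up, output = threshold + overshoot/10 = -38.4 + 1.5 = -36.9 dBFS.
Gap to target: 13.5 dB.

13.5 dB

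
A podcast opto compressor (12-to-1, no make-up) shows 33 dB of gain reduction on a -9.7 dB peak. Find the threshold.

Let T be the threshold. Output overshoot = (input overshoot)/R, so -42.7 − T = (-9.7 − T)/12.
12·(-42.7 − T) = -9.7 − T → 11·T = -512.4 − (-9.7) = -502.7.
T = -502.7/11 = -45.7 dB.

-45.7 dB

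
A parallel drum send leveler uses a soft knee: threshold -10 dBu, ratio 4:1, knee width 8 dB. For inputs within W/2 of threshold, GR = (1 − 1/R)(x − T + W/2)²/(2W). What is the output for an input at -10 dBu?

-10.75 dBu

x − T + W/2 = -10 − (-10) + 4 = 4.
GR = (1 − 1/4) × 4² / 16 = 0.75 × 16 / 16 = 0.75 dB.
Output = -10 − 0.75 = -10.75 dBu.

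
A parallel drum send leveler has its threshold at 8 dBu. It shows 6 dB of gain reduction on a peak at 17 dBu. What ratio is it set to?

Input overshoot = 17 − 8 = 9 dB.
Output overshoot = 9 − 6 = 3 dB.
Ratio = input overshoot / output overshoot = 9 / 3 = 3.

3:1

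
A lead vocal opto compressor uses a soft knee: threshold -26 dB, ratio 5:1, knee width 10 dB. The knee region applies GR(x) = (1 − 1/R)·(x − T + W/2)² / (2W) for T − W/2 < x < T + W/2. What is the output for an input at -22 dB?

-25.24 dB

x − T + W/2 = -22 − (-26) + 5 = 9.
GR = (1 − 1/5) × 9² / 20 = 0.8 × 81 / 20 = 3.24 dB.
Output = -22 − 3.24 = -25.24 dB.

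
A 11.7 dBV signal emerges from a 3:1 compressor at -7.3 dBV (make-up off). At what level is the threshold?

Let T be the threshold. Output overshoot = (input overshoot)/R, so -7.3 − T = (11.7 − T)/3.
3·(-7.3 − T) = 11.7 − T → 2·T = -21.9 − 11.7 = -33.6.
T = -33.6/2 = -16.8 dBV.

-16.8 dBV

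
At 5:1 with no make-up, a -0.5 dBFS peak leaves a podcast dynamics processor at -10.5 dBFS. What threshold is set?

-13 dBFS

Let T be the threshold. Output overshoot = (input overshoot)/R, so -10.5 − T = (-0.5 − T)/5.
5·(-10.5 − T) = -0.5 − T → 4·T = -52.5 − (-0.5) = -52.
T = -52/4 = -13 dBFS.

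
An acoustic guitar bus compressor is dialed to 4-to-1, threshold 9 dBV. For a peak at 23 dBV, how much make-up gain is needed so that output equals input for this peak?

10.5 dB

Overshoot 14 dB → 14/4 = 3.5 dB after compression, so the compressed level is 9 + 3.5 = 12.5 dBV.
Make-up = target − compressed = 23 − 12.5 = 10.5 dB.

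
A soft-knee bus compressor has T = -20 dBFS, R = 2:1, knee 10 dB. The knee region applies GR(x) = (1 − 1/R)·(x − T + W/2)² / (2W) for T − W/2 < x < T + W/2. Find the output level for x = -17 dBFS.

x − T + W/2 = -17 − (-20) + 5 = 8.
GR = (1 − 1/2) × 8² / 20 = 0.5 × 64 / 20 = 1.6 dB.
Output = -17 − 1.6 = -18.6 dBFS.

-18.6 dBFS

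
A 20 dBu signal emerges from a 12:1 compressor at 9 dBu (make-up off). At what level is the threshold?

8 dBu

Input is 12 dB above T (since output overshoot × R = input overshoot: (9 − T)·12 = 20 − T gives T = 8 dBu).
Check: 8 + (20 − 8)/12 = 8 + 1 = 9 dBu. ✓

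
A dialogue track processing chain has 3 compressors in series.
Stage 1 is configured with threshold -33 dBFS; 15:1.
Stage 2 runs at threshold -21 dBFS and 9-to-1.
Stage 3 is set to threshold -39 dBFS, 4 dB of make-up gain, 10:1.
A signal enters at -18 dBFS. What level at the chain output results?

Stage 1: -18 dBFS is 15 dB over -33 dBFS; at 15:1 that becomes 1 dB over, giving -32 dBFS.
Stage 2: below threshold (-32 ≤ -21); passes unchanged; output -32 dBFS.
Stage 3: overshoot 7 dB → 7/10 = 0.7 dB → -38.3 dBFS; +4 dB make-up → -34.3 dBFS.

-34.3 dBFS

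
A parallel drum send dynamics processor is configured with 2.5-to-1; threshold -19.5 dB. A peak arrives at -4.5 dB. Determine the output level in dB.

Overshoot: -4.5 − (-19.5) = 15 dB.
2.5:1 compression reduces that to 15/2.5 = 6 dB over.
So the level is -19.5 + 6 = -13.5 dB.

-13.5 dB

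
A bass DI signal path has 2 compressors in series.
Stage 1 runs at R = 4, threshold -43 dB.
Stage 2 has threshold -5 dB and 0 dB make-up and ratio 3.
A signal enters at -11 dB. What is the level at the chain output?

-35 dB

Stage 1: 32 dB above -43 dB, reduced 4:1 to 8 dB above → -35 dB.
Stage 2: below threshold (-35 ≤ -5); passes unchanged; output -35 dB.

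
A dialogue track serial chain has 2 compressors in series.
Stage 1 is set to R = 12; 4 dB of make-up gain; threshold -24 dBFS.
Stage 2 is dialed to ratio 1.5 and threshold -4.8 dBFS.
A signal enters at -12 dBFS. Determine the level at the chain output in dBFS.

-19 dBFS

Stage 1: -12 dBFS is 12 dB over -24 dBFS; at 12:1 that becomes 1 dB over, giving -23 dBFS; +4 dB make-up → -19 dBFS.
Stage 2: below threshold (-19 ≤ -4.8); passes unchanged; output -19 dBFS.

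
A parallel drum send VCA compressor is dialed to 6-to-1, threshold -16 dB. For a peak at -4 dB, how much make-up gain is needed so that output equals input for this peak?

10 dB

The peak compresses to -16 + 12/6 = -14 dB.
To reach -4 dB requires -4 − (-14) = 10 dB of make-up.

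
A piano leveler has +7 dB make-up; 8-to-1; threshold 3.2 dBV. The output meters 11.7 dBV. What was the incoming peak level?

Before make-up, the level was 11.7 − 7 = 4.7 dBV.
Post-compression overshoot = 4.7 − 3.2 = 1.5 dB.
Before 8:1 compression the overshoot was 1.5 × 8 = 12 dB, so input = 3.2 + 12 = 15.2 dBV.

15.2 dBV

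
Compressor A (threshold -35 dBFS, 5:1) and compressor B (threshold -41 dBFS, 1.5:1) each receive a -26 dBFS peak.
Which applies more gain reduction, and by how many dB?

A: GR = 9 − 9/5 = 7.2 dB.
B: GR = 15 − 15/1.5 = 5 dB.
Difference: 2.2 dB in favour of A.

A, by 2.2 dB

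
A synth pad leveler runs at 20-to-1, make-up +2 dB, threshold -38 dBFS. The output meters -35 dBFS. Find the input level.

Before make-up, the level was -35 − 2 = -37 dBFS.
That's 1 dB above the -38 dBFS threshold.
Input overshoot = R × output overshoot = 20 dB → input = -38 + 20 = -18 dBFS.

-18 dBFS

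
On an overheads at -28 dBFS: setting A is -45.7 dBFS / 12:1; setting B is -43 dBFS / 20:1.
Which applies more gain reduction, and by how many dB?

A: 17.7 dB over, compressed to 1.475 dB over, so 16.225 dB of GR.
B: 15 dB over, compressed to 0.75 dB over, so 14.25 dB of GR.
Difference: 1.975 dB in favour of A.

A, by 1.975 dB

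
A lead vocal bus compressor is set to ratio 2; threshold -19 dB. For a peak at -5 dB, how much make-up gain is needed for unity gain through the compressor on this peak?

The peak compresses to -19 + 14/2 = -12 dB.
To reach -5 dB requires -5 − (-12) = 7 dB of make-up.

7 dB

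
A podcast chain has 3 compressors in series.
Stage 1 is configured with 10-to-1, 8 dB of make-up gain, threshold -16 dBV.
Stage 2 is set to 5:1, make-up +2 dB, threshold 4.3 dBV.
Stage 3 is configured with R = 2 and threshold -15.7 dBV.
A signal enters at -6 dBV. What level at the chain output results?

Stage 1: overshoot 10 dB → 10/10 = 1 dB → -15 dBV; +8 dB make-up → -7 dBV.
Stage 2: -7 dBV is at or below the 4.3 dBV threshold — no compression; make-up brings it to -5 dBV.
Stage 3: 10.7 dB above -15.7 dBV, reduced 2:1 to 5.35 dB above → -10.35 dBV.

-10.35 dBV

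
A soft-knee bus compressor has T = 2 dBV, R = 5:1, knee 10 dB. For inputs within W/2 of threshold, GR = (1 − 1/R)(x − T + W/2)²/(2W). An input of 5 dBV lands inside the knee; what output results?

2.44 dBV

x − T + W/2 = 5 − 2 + 5 = 8.
GR = (1 − 1/5) × 8² / 20 = 0.8 × 64 / 20 = 2.56 dB.
Output = 5 − 2.56 = 2.44 dBV.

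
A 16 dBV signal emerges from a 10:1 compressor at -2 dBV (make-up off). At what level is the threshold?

-4 dBV

Gain reduction = 16 − (-2) = 18 dB; output overshoot = GR / (R − 1) = 18 / 9 = 2 dB.
Threshold = output − output overshoot = -2 − 2 = -4 dBV.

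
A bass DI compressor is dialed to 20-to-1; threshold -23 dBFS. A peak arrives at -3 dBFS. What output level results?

-22 dBFS

Overshoot: -3 − (-23) = 20 dB.
At 20:1 the overshoot is divided by 20, leaving 1 dB above threshold.
That puts the output at -22 dBFS.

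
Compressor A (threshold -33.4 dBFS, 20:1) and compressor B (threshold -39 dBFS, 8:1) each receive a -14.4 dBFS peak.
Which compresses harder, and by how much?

B, by 3.475 dB

A: GR = 19 − 19/20 = 18.05 dB.
B: GR = 24.6 − 24.6/8 = 21.525 dB.
B applies 3.475 dB more gain reduction.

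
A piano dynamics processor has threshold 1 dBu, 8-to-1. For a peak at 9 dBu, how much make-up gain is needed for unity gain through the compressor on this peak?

7 dB

Overshoot 8 dB → 8/8 = 1 dB after compression, so the compressed level is 1 + 1 = 2 dBu.
Make-up = target − compressed = 9 − 2 = 7 dB.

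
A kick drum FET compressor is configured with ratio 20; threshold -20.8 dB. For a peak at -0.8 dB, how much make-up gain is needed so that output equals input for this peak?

19 dB

Overshoot 20 dB → 20/20 = 1 dB after compression, so the compressed level is -20.8 + 1 = -19.8 dB.
Make-up = target − compressed = -0.8 − (-19.8) = 19 dB.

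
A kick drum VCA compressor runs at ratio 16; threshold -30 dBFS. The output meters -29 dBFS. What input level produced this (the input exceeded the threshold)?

-14 dBFS

Post-compression overshoot = -29 − (-30) = 1 dB.
Undo the ratio: input overshoot = 1 × 16 = 16 dB, giving input = -14 dBFS.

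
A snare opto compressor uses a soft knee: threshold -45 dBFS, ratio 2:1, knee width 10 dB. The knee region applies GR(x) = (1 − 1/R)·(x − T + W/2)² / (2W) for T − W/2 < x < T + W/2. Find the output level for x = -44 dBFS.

x − T + W/2 = -44 − (-45) + 5 = 6.
GR = (1 − 1/2) × 6² / 20 = 0.5 × 36 / 20 = 0.9 dB.
Output = -44 − 0.9 = -44.9 dBFS.

-44.9 dBFS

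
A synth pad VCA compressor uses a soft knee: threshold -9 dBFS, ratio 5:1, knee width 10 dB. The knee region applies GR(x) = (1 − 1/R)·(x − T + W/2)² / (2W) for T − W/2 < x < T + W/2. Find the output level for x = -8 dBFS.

x − T + W/2 = -8 − (-9) + 5 = 6.
GR = (1 − 1/5) × 6² / 20 = 0.8 × 36 / 20 = 1.44 dB.
Output = -8 − 1.44 = -9.44 dBFS.

-9.44 dBFS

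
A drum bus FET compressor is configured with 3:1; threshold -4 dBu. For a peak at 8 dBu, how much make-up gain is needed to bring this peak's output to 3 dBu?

3 dB

Overshoot 12 dB → 12/3 = 4 dB after compression, so the compressed level is -4 + 4 = 0 dBu.
Make-up = target − compressed = 3 − 0 = 3 dB.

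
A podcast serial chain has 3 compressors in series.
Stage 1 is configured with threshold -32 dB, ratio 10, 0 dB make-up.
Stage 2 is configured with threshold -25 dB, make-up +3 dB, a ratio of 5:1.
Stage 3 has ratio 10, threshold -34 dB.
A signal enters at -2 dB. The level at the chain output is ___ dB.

Stage 1: -2 dB is 30 dB over -32 dB; at 10:1 that becomes 3 dB over, giving -29 dB.
Stage 2: -29 dB is at or below the -25 dB threshold — no compression; make-up brings it to -26 dB.
Stage 3: 8 dB above -34 dB, reduced 10:1 to 0.8 dB above → -33.2 dB.

-33.2 dB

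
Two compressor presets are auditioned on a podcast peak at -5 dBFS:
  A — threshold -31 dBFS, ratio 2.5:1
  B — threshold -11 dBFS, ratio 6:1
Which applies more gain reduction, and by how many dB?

A: GR = 26 − 26/2.5 = 15.6 dB.
B: GR = 6 − 6/6 = 5 dB.
A applies 10.6 dB more gain reduction.

A, by 10.6 dB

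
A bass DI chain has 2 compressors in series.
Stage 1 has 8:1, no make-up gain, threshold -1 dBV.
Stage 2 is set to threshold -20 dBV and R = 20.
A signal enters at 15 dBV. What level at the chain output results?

Stage 1: 16 dB above -1 dBV, reduced 8:1 to 2 dB above → 1 dBV.
Stage 2: 21 dB above -20 dBV, reduced 20:1 to 1.05 dB above → -18.95 dBV.

-18.95 dBV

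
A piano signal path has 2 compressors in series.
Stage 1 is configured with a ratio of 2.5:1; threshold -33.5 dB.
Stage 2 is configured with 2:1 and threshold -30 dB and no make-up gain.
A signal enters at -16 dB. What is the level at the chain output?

Stage 1: 17.5 dB above -33.5 dB, reduced 2.5:1 to 7 dB above → -26.5 dB.
Stage 2: 3.5 dB above -30 dB, reduced 2:1 to 1.75 dB above → -28.25 dB.

-28.25 dB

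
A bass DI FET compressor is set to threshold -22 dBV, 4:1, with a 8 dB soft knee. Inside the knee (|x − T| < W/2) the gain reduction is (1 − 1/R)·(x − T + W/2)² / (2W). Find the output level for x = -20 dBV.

-21.6875 dBV

x − T + W/2 = -20 − (-22) + 4 = 6.
GR = (1 − 1/4) × 6² / 16 = 0.75 × 36 / 16 = 1.6875 dB.
Output = -20 − 1.6875 = -21.6875 dBV.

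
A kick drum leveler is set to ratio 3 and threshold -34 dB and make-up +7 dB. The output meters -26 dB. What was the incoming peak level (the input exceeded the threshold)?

-31 dB

Before make-up, the level was -26 − 7 = -33 dB.
The compressed level sits -33 − (-34) = 1 dB over threshold.
Input overshoot = R × output overshoot = 3 dB → input = -34 + 3 = -31 dB.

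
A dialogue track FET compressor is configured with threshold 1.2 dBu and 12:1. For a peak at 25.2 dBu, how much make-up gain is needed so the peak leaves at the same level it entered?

The peak compresses to 1.2 + 24/12 = 3.2 dBu.
To reach 25.2 dBu requires 25.2 − 3.2 = 22 dB of make-up.

22 dB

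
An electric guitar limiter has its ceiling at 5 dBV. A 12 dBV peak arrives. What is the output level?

The limiter clamps the peak to its 5 dBV ceiling.

5 dBV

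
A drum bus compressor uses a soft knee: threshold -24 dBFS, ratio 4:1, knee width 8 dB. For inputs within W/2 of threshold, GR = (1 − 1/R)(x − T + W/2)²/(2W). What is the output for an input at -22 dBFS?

x − T + W/2 = -22 − (-24) + 4 = 6.
GR = (1 − 1/4) × 6² / 16 = 0.75 × 36 / 16 = 1.6875 dB.
Output = -22 − 1.6875 = -23.6875 dBFS.

-23.6875 dBFS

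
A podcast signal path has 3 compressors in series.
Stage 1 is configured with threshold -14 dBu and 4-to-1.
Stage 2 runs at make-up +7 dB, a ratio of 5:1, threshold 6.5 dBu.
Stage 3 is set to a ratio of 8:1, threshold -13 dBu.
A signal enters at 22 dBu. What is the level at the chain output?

Stage 1: overshoot 36 dB → 36/4 = 9 dB → -5 dBu.
Stage 2: -5 dBu is at or below the 6.5 dBu threshold — no compression; make-up brings it to 2 dBu.
Stage 3: 2 dBu is 15 dB over -13 dBu; at 8:1 that becomes 1.875 dB over, giving -11.125 dBu.

-11.125 dBu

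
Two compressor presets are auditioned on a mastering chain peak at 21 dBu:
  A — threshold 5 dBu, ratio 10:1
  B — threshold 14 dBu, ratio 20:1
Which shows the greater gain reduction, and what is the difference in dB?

A, by 7.75 dB

A: overshoot 16 dB → output overshoot 1.6 dB → GR 14.4 dB.
B: overshoot 7 dB → output overshoot 0.35 dB → GR 6.65 dB.
Difference: 7.75 dB in favour of A.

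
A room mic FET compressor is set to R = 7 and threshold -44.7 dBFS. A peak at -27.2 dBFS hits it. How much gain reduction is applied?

The signal is 17.5 dB above threshold.
A 7:1 ratio leaves 2.5 dB of that excess.
GR = overshoot in − overshoot out = 17.5 − 2.5 = 15 dB.

15 dB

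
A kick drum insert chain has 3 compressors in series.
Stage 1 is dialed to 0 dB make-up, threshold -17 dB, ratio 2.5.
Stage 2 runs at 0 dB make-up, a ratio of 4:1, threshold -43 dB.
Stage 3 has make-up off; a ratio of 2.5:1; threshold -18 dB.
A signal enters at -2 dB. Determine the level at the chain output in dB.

-35 dB

Stage 1: 15 dB above -17 dB, reduced 2.5:1 to 6 dB above → -11 dB.
Stage 2: -11 dB is 32 dB over -43 dB; at 4:1 that becomes 8 dB over, giving -35 dB.
Stage 3: -35 dB ≤ -18 dB, so stage 3 doesn't engage; output -35 dB.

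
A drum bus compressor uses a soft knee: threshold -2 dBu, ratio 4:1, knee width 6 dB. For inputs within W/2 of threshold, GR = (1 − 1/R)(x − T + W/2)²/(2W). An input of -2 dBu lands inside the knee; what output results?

x − T + W/2 = -2 − (-2) + 3 = 3.
GR = (1 − 1/4) × 3² / 12 = 0.75 × 9 / 12 = 0.5625 dB.
Output = -2 − 0.5625 = -2.5625 dBu.

-2.5625 dBu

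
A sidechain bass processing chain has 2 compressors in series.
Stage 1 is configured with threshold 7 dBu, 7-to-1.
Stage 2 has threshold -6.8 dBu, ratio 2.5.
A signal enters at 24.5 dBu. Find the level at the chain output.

-0.28 dBu

Stage 1: 24.5 dBu is 17.5 dB over 7 dBu; at 7:1 that becomes 2.5 dB over, giving 9.5 dBu.
Stage 2: 9.5 dBu is 16.3 dB over -6.8 dBu; at 2.5:1 that becomes 6.52 dB over, giving -0.28 dBu.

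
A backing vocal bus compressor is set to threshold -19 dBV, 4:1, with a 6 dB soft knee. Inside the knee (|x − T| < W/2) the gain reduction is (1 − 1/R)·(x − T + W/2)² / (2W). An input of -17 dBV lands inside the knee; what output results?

x − T + W/2 = -17 − (-19) + 3 = 5.
GR = (1 − 1/4) × 5² / 12 = 0.75 × 25 / 12 = 1.5625 dB.
Output = -17 − 1.5625 = -18.5625 dBV.

-18.5625 dBV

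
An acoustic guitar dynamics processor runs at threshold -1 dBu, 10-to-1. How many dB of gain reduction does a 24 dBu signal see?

The signal is 25 dB above threshold.
A 10:1 ratio leaves 2.5 dB of that excess.
Gain reduction = 25 − 2.5 = 22.5 dB.

22.5 dB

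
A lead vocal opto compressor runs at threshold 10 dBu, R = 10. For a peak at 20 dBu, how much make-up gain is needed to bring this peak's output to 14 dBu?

Overshoot 10 dB → 10/10 = 1 dB after compression, so the compressed level is 10 + 1 = 11 dBu.
Make-up = target − compressed = 14 − 11 = 3 dB.

3 dB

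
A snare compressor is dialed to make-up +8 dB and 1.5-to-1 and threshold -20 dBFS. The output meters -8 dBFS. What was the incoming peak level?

-14 dBFS

Stripping the +8 dB make-up gives -16 dBFS at the gain stage.
That's 4 dB above the -20 dBFS threshold.
Undo the ratio: input overshoot = 4 × 1.5 = 6 dB, giving input = -14 dBFS.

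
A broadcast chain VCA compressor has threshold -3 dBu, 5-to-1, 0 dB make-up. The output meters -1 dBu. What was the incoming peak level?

The compressed level sits -1 − (-3) = 2 dB over threshold.
Input overshoot = R × output overshoot = 10 dB → input = -3 + 10 = 7 dBu.

7 dBu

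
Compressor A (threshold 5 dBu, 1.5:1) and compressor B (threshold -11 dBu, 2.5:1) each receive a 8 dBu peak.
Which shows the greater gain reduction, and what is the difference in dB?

A: GR = 3 − 3/1.5 = 1 dB.
B: GR = 19 − 19/2.5 = 11.4 dB.
Difference: 10.4 dB in favour of B.

B, by 10.4 dB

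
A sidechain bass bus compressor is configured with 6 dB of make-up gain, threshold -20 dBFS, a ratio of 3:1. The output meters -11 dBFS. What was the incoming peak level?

-11 dBFS

Stripping the +6 dB make-up gives -17 dBFS at the gain stage.
Post-compression overshoot = -17 − (-20) = 3 dB.
Input overshoot = R × output overshoot = 9 dB → input = -20 + 9 = -11 dBFS.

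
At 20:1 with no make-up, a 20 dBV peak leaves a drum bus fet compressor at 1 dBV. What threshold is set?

0 dBV

Input is 20 dB above T (since output overshoot × R = input overshoot: (1 − T)·20 = 20 − T gives T = 0 dBV).
Check: 0 + (20 − 0)/20 = 0 + 1 = 1 dBV. ✓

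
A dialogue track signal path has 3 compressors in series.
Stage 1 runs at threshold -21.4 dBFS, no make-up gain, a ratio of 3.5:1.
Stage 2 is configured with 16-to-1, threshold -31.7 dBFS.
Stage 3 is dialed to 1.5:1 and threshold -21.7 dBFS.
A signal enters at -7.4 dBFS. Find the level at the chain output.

-30.80625 dBFS

Stage 1: 14 dB above -21.4 dBFS, reduced 3.5:1 to 4 dB above → -17.4 dBFS.
Stage 2: 14.3 dB above -31.7 dBFS, reduced 16:1 to 0.89375 dB above → -30.80625 dBFS.
Stage 3: -30.80625 dBFS ≤ -21.7 dBFS, so stage 3 doesn't engage; output -30.80625 dBFS.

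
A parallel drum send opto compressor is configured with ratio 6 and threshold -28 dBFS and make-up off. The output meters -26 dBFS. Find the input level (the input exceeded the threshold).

-16 dBFS

Post-compression overshoot = -26 − (-28) = 2 dB.
Undo the ratio: input overshoot = 2 × 6 = 12 dB, giving input = -16 dBFS.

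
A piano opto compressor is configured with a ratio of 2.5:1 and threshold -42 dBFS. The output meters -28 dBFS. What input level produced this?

-7 dBFS

Post-compression overshoot = -28 − (-42) = 14 dB.
Input overshoot = R × output overshoot = 35 dB → input = -42 + 35 = -7 dBFS.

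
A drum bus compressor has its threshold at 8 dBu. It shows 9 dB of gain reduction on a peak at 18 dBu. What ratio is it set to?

Input overshoot = 18 − 8 = 10 dB.
Output overshoot = 10 − 9 = 1 dB.
Ratio = input overshoot / output overshoot = 10 / 1 = 10.

10:1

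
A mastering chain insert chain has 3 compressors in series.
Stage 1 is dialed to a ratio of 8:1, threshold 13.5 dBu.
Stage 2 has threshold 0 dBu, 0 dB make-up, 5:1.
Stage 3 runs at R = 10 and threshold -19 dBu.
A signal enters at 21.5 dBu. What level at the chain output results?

-16.81 dBu

Stage 1: overshoot 8 dB → 8/8 = 1 dB → 14.5 dBu.
Stage 2: overshoot 14.5 dB → 14.5/5 = 2.9 dB → 2.9 dBu.
Stage 3: 2.9 dBu is 21.9 dB over -19 dBu; at 10:1 that becomes 2.19 dB over, giving -16.81 dBu.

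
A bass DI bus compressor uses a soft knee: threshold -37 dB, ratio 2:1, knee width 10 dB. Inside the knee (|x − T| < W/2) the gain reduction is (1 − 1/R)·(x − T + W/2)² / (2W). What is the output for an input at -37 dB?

-37.625 dB

x − T + W/2 = -37 − (-37) + 5 = 5.
GR = (1 − 1/2) × 5² / 20 = 0.5 × 25 / 20 = 0.625 dB.
Output = -37 − 0.625 = -37.625 dB.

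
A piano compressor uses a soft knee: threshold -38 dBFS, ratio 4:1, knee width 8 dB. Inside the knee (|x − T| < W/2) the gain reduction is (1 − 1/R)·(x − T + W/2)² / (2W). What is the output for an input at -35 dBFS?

x − T + W/2 = -35 − (-38) + 4 = 7.
GR = (1 − 1/4) × 7² / 16 = 0.75 × 49 / 16 = 2.296875 dB.
Output = -35 − 2.296875 = -37.296875 dBFS.

-37.296875 dBFS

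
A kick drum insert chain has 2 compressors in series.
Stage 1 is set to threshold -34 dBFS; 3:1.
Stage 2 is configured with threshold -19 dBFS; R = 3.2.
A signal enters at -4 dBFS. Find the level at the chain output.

Stage 1: -4 dBFS is 30 dB over -34 dBFS; at 3:1 that becomes 10 dB over, giving -24 dBFS.
Stage 2: below threshold (-24 ≤ -19); passes unchanged; output -24 dBFS.

-24 dBFS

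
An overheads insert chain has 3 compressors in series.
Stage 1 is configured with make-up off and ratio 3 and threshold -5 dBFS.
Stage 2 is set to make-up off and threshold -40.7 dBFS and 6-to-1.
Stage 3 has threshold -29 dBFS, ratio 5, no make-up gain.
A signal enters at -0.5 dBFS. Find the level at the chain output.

Stage 1: -0.5 dBFS is 4.5 dB over -5 dBFS; at 3:1 that becomes 1.5 dB over, giving -3.5 dBFS.
Stage 2: -3.5 dBFS is 37.2 dB over -40.7 dBFS; at 6:1 that becomes 6.2 dB over, giving -34.5 dBFS.
Stage 3: -34.5 dBFS ≤ -29 dBFS, so stage 3 doesn't engage; output -34.5 dBFS.

-34.5 dBFS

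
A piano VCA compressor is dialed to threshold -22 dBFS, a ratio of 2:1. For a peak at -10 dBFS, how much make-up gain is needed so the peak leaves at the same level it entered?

6 dB

Overshoot 12 dB → 12/2 = 6 dB after compression, so the compressed level is -22 + 6 = -16 dBFS.
Make-up = target − compressed = -10 − (-16) = 6 dB.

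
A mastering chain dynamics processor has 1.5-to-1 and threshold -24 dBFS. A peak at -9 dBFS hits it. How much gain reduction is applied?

The signal is 15 dB above threshold.
A 1.5:1 ratio leaves 10 dB of that excess.
Gain reduction = 15 − 10 = 5 dB.

5 dB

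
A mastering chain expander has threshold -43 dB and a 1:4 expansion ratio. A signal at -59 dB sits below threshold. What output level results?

-107 dB

The input is 16 dB below the -43 dB threshold.
A 1:4 expander multiplies undershoot by 4: 16 × 4 = 64 dB below threshold.
Output = -43 − 64 = -107 dB.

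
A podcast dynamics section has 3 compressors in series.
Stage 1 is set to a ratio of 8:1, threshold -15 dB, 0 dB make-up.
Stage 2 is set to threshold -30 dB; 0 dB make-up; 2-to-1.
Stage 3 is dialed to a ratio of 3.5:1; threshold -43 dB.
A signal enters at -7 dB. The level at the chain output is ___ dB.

Stage 1: -7 dB is 8 dB over -15 dB; at 8:1 that becomes 1 dB over, giving -14 dB.
Stage 2: overshoot 16 dB → 16/2 = 8 dB → -22 dB.
Stage 3: -22 dB is 21 dB over -43 dB; at 3.5:1 that becomes 6 dB over, giving -37 dB.

-37 dB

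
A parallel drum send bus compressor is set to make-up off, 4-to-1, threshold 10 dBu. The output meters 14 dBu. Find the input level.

26 dBu

Post-compression overshoot = 14 − 10 = 4 dB.
Undo the ratio: input overshoot = 4 × 4 = 16 dB, giving input = 26 dBu.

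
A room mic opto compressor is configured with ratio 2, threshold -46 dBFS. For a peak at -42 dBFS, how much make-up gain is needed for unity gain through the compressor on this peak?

Without make-up, output = threshold + overshoot/2 = -46 + 2 = -44 dBFS.
Gap to target: 2 dB.

2 dB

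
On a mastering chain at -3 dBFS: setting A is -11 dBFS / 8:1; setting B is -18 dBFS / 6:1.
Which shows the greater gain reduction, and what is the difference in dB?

B, by 5.5 dB

A: 8 dB over, compressed to 1 dB over, so 7 dB of GR.
B: 15 dB over, compressed to 2.5 dB over, so 12.5 dB of GR.
B applies 5.5 dB more gain reduction.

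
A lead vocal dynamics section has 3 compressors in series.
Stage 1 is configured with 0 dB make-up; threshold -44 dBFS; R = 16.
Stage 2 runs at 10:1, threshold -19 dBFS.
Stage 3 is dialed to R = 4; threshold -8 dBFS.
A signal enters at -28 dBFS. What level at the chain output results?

Stage 1: -28 dBFS is 16 dB over -44 dBFS; at 16:1 that becomes 1 dB over, giving -43 dBFS.
Stage 2: below threshold (-43 ≤ -19); passes unchanged; output -43 dBFS.
Stage 3: -43 dBFS ≤ -8 dBFS, so stage 3 doesn't engage; output -43 dBFS.

-43 dBFS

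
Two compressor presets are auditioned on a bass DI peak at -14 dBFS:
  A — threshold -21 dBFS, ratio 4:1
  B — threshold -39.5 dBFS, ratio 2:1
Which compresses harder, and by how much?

B, by 7.5 dB

A: GR = 7 − 7/4 = 5.25 dB.
B: GR = 25.5 − 25.5/2 = 12.75 dB.
B applies 7.5 dB more gain reduction.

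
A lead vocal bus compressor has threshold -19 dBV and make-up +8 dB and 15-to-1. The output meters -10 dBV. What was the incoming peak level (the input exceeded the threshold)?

Remove make-up: -10 − 8 = -18 dBV.
Post-compression overshoot = -18 − (-19) = 1 dB.
Undo the ratio: input overshoot = 1 × 15 = 15 dB, giving input = -4 dBV.

-4 dBV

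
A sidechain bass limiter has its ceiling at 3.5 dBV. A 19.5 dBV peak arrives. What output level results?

3.5 dBV

The limiter clamps the peak to its 3.5 dBV ceiling.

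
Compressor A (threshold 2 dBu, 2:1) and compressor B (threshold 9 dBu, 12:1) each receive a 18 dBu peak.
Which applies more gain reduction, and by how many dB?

B, by 0.25 dB

A: overshoot 16 dB → output overshoot 8 dB → GR 8 dB.
B: overshoot 9 dB → output overshoot 0.75 dB → GR 8.25 dB.
B reduces 0.25 dB more.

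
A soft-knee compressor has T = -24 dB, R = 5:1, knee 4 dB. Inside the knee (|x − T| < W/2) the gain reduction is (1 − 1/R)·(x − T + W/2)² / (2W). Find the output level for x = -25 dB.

x − T + W/2 = -25 − (-24) + 2 = 1.
GR = (1 − 1/5) × 1² / 8 = 0.8 × 1 / 8 = 0.1 dB.
Output = -25 − 0.1 = -25.1 dB.

-25.1 dB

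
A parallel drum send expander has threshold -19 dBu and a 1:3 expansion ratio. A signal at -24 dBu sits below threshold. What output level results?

The input is 5 dB below the -19 dBu threshold.
A 1:3 expander multiplies undershoot by 3: 5 × 3 = 15 dB below threshold.
Output = -19 − 15 = -34 dBu.

-34 dBu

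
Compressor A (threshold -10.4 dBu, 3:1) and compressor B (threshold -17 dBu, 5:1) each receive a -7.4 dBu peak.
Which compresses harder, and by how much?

B, by 5.68 dB

A: 3 dB over, compressed to 1 dB over, so 2 dB of GR.
B: 9.6 dB over, compressed to 1.92 dB over, so 7.68 dB of GR.
Difference: 5.68 dB in favour of B.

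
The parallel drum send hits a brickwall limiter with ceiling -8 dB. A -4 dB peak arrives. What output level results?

A brickwall limiter is an ∞:1 compressor: any input above the ceiling is clamped to -8 dB.

-8 dB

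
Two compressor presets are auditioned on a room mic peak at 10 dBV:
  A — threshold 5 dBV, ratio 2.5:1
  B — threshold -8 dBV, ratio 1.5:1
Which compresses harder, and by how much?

B, by 3 dB

A: overshoot 5 dB → output overshoot 2 dB → GR 3 dB.
B: overshoot 18 dB → output overshoot 12 dB → GR 6 dB.
B reduces 3 dB more.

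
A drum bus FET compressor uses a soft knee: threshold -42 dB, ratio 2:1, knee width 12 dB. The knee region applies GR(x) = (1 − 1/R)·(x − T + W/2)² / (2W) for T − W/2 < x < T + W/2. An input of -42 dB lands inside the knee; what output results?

x − T + W/2 = -42 − (-42) + 6 = 6.
GR = (1 − 1/2) × 6² / 24 = 0.5 × 36 / 24 = 0.75 dB.
Output = -42 − 0.75 = -42.75 dB.

-42.75 dB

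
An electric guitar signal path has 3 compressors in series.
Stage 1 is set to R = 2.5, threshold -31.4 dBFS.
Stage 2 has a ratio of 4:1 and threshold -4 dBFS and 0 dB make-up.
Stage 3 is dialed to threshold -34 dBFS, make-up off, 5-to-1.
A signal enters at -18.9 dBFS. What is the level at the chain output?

Stage 1: 12.5 dB above -31.4 dBFS, reduced 2.5:1 to 5 dB above → -26.4 dBFS.
Stage 2: -26.4 dBFS ≤ -4 dBFS, so stage 2 doesn't engage; output -26.4 dBFS.
Stage 3: -26.4 dBFS is 7.6 dB over -34 dBFS; at 5:1 that becomes 1.52 dB over, giving -32.48 dBFS.

-32.48 dBFS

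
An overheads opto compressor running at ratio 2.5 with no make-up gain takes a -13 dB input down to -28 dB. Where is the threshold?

-38 dB

Let T be the threshold. Output overshoot = (input overshoot)/R, so -28 − T = (-13 − T)/2.5.
2.5·(-28 − T) = -13 − T → 1.5·T = -70 − (-13) = -57.
T = -57/1.5 = -38 dB.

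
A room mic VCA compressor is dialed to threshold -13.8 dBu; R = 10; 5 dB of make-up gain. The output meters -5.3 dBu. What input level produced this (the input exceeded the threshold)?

21.2 dBu

Before make-up, the level was -5.3 − 5 = -10.3 dBu.
That's 3.5 dB above the -13.8 dBu threshold.
Input overshoot = R × output overshoot = 35 dB → input = -13.8 + 35 = 21.2 dBu.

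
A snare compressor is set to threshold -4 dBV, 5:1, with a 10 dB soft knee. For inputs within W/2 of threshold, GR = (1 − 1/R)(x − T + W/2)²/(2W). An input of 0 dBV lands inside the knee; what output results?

x − T + W/2 = 0 − (-4) + 5 = 9.
GR = (1 − 1/5) × 9² / 20 = 0.8 × 81 / 20 = 3.24 dB.
Output = 0 − 3.24 = -3.24 dBV.

-3.24 dBV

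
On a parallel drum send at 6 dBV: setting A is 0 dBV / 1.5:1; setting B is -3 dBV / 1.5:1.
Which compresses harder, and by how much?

B, by 1 dB

A: 6 dB over, compressed to 4 dB over, so 2 dB of GR.
B: 9 dB over, compressed to 6 dB over, so 3 dB of GR.
B reduces 1 dB more.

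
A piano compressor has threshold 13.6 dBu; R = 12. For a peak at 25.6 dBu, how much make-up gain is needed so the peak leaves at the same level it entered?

The peak compresses to 13.6 + 12/12 = 14.6 dBu.
To reach 25.6 dBu requires 25.6 − 14.6 = 11 dB of make-up.

11 dB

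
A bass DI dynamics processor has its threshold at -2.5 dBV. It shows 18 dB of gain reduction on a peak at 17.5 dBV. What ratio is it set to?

10:1

Input overshoot = 17.5 − (-2.5) = 20 dB.
Output overshoot = 20 − 18 = 2 dB.
Ratio = input overshoot / output overshoot = 20 / 2 = 10.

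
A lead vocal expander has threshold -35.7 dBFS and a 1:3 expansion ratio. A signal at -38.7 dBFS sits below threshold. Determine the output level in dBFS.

Below threshold, a 1:3 expander applies gain = (3−1)×(T − x) of attenuation.
(3−1) × 3 = 6 dB, so output = -38.7 − 6 = -44.7 dBFS.

-44.7 dBFS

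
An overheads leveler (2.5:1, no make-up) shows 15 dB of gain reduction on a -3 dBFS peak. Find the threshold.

Gain reduction = -3 − (-18) = 15 dB; output overshoot = GR / (R − 1) = 15 / 1.5 = 10 dB.
Threshold = output − output overshoot = -18 − 10 = -28 dBFS.

-28 dBFS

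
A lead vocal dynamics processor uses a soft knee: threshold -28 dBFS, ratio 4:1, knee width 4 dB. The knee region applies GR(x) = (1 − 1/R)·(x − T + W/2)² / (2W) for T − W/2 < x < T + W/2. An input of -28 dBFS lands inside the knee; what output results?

x − T + W/2 = -28 − (-28) + 2 = 2.
GR = (1 − 1/4) × 2² / 8 = 0.75 × 4 / 8 = 0.375 dB.
Output = -28 − 0.375 = -28.375 dBFS.

-28.375 dBFS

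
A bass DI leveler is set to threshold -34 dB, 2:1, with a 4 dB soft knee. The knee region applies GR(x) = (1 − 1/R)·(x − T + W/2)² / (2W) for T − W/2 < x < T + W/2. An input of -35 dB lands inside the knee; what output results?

x − T + W/2 = -35 − (-34) + 2 = 1.
GR = (1 − 1/2) × 1² / 8 = 0.5 × 1 / 8 = 0.0625 dB.
Output = -35 − 0.0625 = -35.0625 dB.

-35.0625 dB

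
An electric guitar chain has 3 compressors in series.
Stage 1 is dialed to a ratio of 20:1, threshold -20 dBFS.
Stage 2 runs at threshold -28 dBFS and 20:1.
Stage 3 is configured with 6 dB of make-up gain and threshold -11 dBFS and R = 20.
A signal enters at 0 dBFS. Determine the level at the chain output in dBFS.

-21.55 dBFS

Stage 1: 0 dBFS is 20 dB over -20 dBFS; at 20:1 that becomes 1 dB over, giving -19 dBFS.
Stage 2: overshoot 9 dB → 9/20 = 0.45 dB → -27.55 dBFS.
Stage 3: below threshold (-27.55 ≤ -11); passes unchanged; make-up brings it to -21.55 dBFS.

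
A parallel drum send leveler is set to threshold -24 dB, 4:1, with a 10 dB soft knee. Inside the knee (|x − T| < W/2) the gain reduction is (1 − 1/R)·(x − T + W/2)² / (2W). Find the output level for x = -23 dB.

x − T + W/2 = -23 − (-24) + 5 = 6.
GR = (1 − 1/4) × 6² / 20 = 0.75 × 36 / 20 = 1.35 dB.
Output = -23 − 1.35 = -24.35 dB.

-24.35 dB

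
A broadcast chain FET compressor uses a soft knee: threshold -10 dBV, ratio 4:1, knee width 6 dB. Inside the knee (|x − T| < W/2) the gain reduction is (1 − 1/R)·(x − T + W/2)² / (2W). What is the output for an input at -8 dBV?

x − T + W/2 = -8 − (-10) + 3 = 5.
GR = (1 − 1/4) × 5² / 12 = 0.75 × 25 / 12 = 1.5625 dB.
Output = -8 − 1.5625 = -9.5625 dBV.

-9.5625 dBV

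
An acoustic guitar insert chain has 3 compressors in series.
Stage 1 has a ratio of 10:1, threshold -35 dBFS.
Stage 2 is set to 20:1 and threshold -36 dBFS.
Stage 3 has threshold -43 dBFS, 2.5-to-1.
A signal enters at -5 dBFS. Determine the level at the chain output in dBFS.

-40.12 dBFS

Stage 1: overshoot 30 dB → 30/10 = 3 dB → -32 dBFS.
Stage 2: overshoot 4 dB → 4/20 = 0.2 dB → -35.8 dBFS.
Stage 3: 7.2 dB above -43 dBFS, reduced 2.5:1 to 2.88 dB above → -40.12 dBFS.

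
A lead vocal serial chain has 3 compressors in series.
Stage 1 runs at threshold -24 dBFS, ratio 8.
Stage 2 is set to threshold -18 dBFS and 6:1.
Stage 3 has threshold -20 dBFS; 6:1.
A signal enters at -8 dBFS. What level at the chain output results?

Stage 1: overshoot 16 dB → 16/8 = 2 dB → -22 dBFS.
Stage 2: below threshold (-22 ≤ -18); passes unchanged; output -22 dBFS.
Stage 3: -22 dBFS is at or below the -20 dBFS threshold — no compression; output -22 dBFS.

-22 dBFS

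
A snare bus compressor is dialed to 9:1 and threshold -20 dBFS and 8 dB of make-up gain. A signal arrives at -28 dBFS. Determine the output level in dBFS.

-20 dBFS

-28 dBFS is 8 dB below the -20 dBFS threshold, so no gain reduction is applied.
Make-up gain adds 8 dB: -28 + 8 = -20 dBFS.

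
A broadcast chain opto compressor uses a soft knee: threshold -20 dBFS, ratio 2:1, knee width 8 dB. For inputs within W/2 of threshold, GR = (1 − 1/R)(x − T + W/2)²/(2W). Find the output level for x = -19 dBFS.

-19.78125 dBFS

x − T + W/2 = -19 − (-20) + 4 = 5.
GR = (1 − 1/2) × 5² / 16 = 0.5 × 25 / 16 = 0.78125 dB.
Output = -19 − 0.78125 = -19.78125 dBFS.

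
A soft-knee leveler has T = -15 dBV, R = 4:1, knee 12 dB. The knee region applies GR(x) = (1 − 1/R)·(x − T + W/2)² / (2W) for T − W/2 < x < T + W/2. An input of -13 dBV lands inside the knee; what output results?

x − T + W/2 = -13 − (-15) + 6 = 8.
GR = (1 − 1/4) × 8² / 24 = 0.75 × 64 / 24 = 2 dB.
Output = -13 − 2 = -15 dBV.

-15 dBV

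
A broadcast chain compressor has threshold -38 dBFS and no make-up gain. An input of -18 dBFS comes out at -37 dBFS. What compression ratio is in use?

Input overshoot = -18 − (-38) = 20 dB; output overshoot = -37 − (-38) = 1 dB.
Ratio = 20 / 1 = 20.

20:1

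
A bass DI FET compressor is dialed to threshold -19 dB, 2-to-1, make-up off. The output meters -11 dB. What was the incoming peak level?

-3 dB

Post-compression overshoot = -11 − (-19) = 8 dB.
Undo the ratio: input overshoot = 8 × 2 = 16 dB, giving input = -3 dB.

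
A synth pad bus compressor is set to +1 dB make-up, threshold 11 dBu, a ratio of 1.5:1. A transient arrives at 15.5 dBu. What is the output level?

15.5 dBu sits 4.5 dB over threshold.
At 1.5:1 the overshoot is divided by 1.5, leaving 3 dB above threshold.
That puts the output at 14 dBu; make-up adds 1 dB, giving 15 dBu.

15 dBu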